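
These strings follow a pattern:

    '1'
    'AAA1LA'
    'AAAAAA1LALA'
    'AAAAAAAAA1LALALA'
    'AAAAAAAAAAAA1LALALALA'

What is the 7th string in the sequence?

Every step adds AAA to the front and LA to the end of the previous string.
From AAAAAAAAAAAA1LALALALA, 2 further steps: AAAAAAAAAAAA1LALALALA → AAAAAAAAAAAAAAA1LALALALALA → (answer).

AAAAAAAAAAAAAAAAAA1LALALALALALA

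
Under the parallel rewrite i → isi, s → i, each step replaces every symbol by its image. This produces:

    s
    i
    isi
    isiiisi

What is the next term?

Apply φ to isiiisi symbol by symbol: i→isi, s→i, i→isi, i→isi, i→isi, s→i, i→isi; joined: isi i isi isi isi i isi.

isiiisiisiisiiisi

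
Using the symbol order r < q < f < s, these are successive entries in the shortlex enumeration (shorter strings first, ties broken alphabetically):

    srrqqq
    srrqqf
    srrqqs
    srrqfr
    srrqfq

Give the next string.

srrqff

The successor of srrqfq increments the rightmost position that isn't already s and resets every position after it to r.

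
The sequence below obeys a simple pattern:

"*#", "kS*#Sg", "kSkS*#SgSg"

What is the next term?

Each term wraps the previous one in kS on the left and Sg on the right.
Applying this once more to kSkS*#SgSg:

kSkSkS*#SgSgSg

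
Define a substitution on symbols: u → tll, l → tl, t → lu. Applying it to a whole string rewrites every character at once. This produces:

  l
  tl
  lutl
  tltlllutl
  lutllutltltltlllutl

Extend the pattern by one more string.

φ(lutllutltltltlllutl) expands symbol-by-symbol to tl tll lu tl tl tll lu tl lu tl lu tl lu tl tl tl tll lu tl; joining the 19 pieces gives the next term.

tltlllutltltlllutllutllutllutltltltlllutl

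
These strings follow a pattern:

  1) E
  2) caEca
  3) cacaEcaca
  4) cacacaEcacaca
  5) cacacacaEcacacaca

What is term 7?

Each term wraps the previous one in ca on the left and ca on the right.
From cacacacaEcacacaca, 2 further steps: cacacacaEcacacaca → cacacacacaEcacacacaca → (answer).

cacacacacacaEcacacacacaca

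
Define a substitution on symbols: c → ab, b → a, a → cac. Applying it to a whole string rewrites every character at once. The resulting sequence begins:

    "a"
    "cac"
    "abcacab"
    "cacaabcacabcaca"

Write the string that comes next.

abcacabcaccacaabcacabcacaabcacabcac

Replace each of the 15 characters of cacaabcacabcaca in place — ab cac ab cac cac a ab cac ab cac a ab cac ab cac — and concatenate.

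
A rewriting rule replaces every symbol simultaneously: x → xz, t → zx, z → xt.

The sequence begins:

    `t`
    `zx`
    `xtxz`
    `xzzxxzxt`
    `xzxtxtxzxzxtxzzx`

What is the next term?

xzxtxzzxxzzxxzxtxzxtxzzxxzxtxtxz

φ(xzxtxtxzxzxtxzzx) expands symbol-by-symbol to xz xt xz zx xz zx xz xt xz xt xz zx xz xt xt xz; joining the 16 pieces gives the next term.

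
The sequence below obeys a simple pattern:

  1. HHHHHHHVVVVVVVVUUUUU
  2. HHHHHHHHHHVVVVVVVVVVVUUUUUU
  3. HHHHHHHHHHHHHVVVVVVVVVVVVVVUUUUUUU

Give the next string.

HHHHHHHHHHHHHHHHVVVVVVVVVVVVVVVVVUUUUUUUU

Reading off run lengths: H runs 7, 10, 13; V runs 8, 11, 14; U runs 5, 6, 7 — each is linear in n, where the shown terms are n = 2, 3, 4.
At n = 5 the blocks have lengths 16, 17, 8.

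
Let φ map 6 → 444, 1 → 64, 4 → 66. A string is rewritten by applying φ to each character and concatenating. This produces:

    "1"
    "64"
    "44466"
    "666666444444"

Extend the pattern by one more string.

444444444444444444666666666666

Expanding 666666444444: 6→444, 6→444, 6→444, 6→444, 6→444, 6→444, 4→66, 4→66, 4→66, 4→66, 4→66, 4→66. Concatenated: 444 444 444 444 444 444 66 66 66 66 66 66.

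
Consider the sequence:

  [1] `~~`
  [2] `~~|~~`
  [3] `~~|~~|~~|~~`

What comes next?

~~|~~|~~|~~|~~|~~|~~|~~

s(k+1) = s(k)·|·s(k) — each term doubles the last with '|' between the halves.
One more doubling of ~~|~~|~~|~~ gives the answer.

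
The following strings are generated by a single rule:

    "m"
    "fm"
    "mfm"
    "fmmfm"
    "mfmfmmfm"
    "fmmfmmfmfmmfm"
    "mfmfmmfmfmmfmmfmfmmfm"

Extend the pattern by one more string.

This is a Fibonacci-style word recurrence s(k) = s(k−2)·s(k−1): e.g. m·fm = mfm.
The next term joins fmmfmmfmfmmfm and mfmfmmfmfmmfmmfmfmmfm.

fmmfmmfmfmmfmmfmfmmfmfmmfmmfmfmmfm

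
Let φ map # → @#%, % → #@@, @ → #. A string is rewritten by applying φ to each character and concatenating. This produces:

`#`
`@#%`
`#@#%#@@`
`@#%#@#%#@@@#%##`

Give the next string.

Rewriting the 15 symbols of @#%#@#%#@@@#%## one by one yields # @#% #@@ @#% # @#% #@@ @#% # # # @#% #@@ @#% @#%; concatenated:

#@#%#@@@#%#@#%#@@@#%###@#%#@@@#%@#%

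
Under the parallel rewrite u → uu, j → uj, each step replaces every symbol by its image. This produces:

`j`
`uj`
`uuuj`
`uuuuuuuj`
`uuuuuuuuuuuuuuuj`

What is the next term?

φ(uuuuuuuuuuuuuuuj) expands symbol-by-symbol to uu uu uu uu uu uu uu uu uu uu uu uu uu uu uu uj; joining the 16 pieces gives the next term.

uuuuuuuuuuuuuuuuuuuuuuuuuuuuuuuj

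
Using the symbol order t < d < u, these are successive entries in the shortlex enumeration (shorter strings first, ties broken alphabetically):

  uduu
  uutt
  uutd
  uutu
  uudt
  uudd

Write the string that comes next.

uudu

Find the rightmost character of uudd below u, bump it to the next letter, and reset everything to its right to t.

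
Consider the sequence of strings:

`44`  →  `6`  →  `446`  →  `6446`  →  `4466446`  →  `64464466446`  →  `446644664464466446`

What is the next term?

64464466446446644664464466446

Each term (from the third on) is the two preceding terms concatenated in order: term 3 = 44·6 = 446.
So term 8 is 64464466446·446644664464466446.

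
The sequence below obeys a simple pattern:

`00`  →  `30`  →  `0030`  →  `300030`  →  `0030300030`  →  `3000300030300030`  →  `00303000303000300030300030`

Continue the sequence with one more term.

From term 3 onward, concatenate the second-to-last term with the last: 00·30 = 0030, 30·0030 = 300030, …
Continuing: 3000300030300030 · 00303000303000300030300030 gives term 8.

300030003030003000303000303000300030300030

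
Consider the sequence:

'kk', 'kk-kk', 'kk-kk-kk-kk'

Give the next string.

kk-kk-kk-kk-kk-kk-kk-kk

Each string is two copies of the previous one joined by '-'.
One more doubling of kk-kk-kk-kk gives the answer.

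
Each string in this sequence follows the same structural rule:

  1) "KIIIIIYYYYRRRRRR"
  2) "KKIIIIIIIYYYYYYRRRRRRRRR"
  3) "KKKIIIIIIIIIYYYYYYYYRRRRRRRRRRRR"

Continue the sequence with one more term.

Reading off run lengths: K runs 1, 2, 3; I runs 5, 7, 9; Y runs 4, 6, 8; R runs 6, 9, 12 — each is linear in n, where the shown terms are n = 2, 3, 4.
Setting n = 5 gives 4, 11, 10, 15 characters in each block.

KKKKIIIIIIIIIIIYYYYYYYYYYRRRRRRRRRRRRRRR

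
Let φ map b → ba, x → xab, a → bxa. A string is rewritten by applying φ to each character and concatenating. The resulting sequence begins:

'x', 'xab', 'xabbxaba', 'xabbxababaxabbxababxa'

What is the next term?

Rewriting the 21 symbols of xabbxababaxabbxababxa one by one yields xab bxa ba ba xab bxa ba bxa ba bxa xab bxa ba ba xab bxa ba bxa ba xab bxa; concatenated:

xabbxababaxabbxababxababxaxabbxababaxabbxababxabaxabbxa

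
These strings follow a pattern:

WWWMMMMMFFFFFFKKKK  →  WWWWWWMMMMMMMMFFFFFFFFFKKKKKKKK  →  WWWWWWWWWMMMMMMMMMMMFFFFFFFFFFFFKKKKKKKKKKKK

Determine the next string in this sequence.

WWWWWWWWWWWWMMMMMMMMMMMMMMFFFFFFFFFFFFFFFKKKKKKKKKKKKKKKK

Reading off run lengths: W runs 3, 6, 9; M runs 5, 8, 11; F runs 6, 9, 12; K runs 4, 8, 12 — each is linear in n (n = 1, 2, …).
For the next term, n = 4, so the run lengths are 12, 14, 15, 16.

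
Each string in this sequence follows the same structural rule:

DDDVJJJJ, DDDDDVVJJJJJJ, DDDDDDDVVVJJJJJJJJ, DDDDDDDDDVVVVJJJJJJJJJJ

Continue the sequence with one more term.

DDDDDDDDDDDVVVVVJJJJJJJJJJJJ

The n-th term is 2n+1 D's then n V's then 2n+2 J's (n = 1, 2, …).
At n = 5 the blocks have lengths 11, 5, 12.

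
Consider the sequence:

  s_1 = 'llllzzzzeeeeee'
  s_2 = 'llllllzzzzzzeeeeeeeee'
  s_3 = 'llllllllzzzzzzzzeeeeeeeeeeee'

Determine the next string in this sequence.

Term n consists of 2n l's, followed by 2n z's, followed by 3n e's, where the shown terms are n = 2, 3, 4.
Setting n = 5 gives 10, 10, 15 characters in each block.

llllllllllzzzzzzzzzzeeeeeeeeeeeeeee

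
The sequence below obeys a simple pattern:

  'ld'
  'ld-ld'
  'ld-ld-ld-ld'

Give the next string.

Every step duplicates the string with '-' between the halves.
Doubling ld-ld-ld-ld with '-' between the halves:

ld-ld-ld-ld-ld-ld-ld-ld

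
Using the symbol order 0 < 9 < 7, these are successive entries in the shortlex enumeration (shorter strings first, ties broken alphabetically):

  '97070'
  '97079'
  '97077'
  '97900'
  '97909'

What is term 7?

97990

Continuing the enumeration 2 steps past 97909: 97909 → 97907 → (answer).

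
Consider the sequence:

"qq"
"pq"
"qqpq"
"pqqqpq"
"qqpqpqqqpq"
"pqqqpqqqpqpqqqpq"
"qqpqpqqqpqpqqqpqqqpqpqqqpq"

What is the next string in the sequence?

Each term (from the third on) is the two preceding terms concatenated in order: term 3 = qq·pq = qqpq.
The next term joins pqqqpqqqpqpqqqpq and qqpqpqqqpqpqqqpqqqpqpqqqpq.

pqqqpqqqpqpqqqpqqqpqpqqqpqpqqqpqqqpqpqqqpq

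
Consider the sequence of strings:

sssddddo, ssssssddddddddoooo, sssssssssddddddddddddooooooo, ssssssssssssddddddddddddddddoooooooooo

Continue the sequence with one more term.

sssssssssssssssddddddddddddddddddddooooooooooooo

Each string has the form s^{3n} d^{4n} o^{3n-2} (n = 1, 2, …).
Setting n = 5 gives 15, 20, 13 characters in each block.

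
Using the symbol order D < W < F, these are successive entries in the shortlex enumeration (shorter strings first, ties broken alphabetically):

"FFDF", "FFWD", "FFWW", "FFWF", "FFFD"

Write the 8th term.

Stepping forward 3 times from FFFD: FFFD → FFFW → FFFF, then the target.

DDDDD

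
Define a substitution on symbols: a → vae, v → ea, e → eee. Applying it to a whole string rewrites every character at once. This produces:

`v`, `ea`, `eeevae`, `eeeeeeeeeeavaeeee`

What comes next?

φ(eeeeeeeeeeavaeeee) expands symbol-by-symbol to eee eee eee eee eee eee eee eee eee eee vae ea vae eee eee eee eee; joining the 17 pieces gives the next term.

eeeeeeeeeeeeeeeeeeeeeeeeeeeeeevaeeavaeeeeeeeeeeeee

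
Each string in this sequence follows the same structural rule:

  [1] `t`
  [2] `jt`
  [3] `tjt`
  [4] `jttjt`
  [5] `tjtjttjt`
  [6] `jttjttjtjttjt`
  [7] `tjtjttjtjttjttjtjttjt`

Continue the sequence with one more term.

From term 3 onward, concatenate the second-to-last term with the last: t·jt = tjt, jt·tjt = jttjt, …
The next term joins jttjttjtjttjt and tjtjttjtjttjttjtjttjt.

jttjttjtjttjttjtjttjtjttjttjtjttjt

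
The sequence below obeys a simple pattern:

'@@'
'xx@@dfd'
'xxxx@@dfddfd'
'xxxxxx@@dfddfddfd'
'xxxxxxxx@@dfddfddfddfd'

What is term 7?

xxxxxxxxxxxx@@dfddfddfddfddfddfd

Every step adds xx to the front and dfd to the end of the previous string.
From xxxxxxxx@@dfddfddfddfd, 2 further steps: xxxxxxxx@@dfddfddfddfd → xxxxxxxxxx@@dfddfddfddfddfd → (answer).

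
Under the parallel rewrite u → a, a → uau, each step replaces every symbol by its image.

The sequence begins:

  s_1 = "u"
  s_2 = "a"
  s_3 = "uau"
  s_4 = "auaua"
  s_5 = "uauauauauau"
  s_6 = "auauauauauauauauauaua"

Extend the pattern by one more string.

uauauauauauauauauauauauauauauauauauauauauau

φ(auauauauauauauauauaua) expands symbol-by-symbol to uau a uau a uau a uau a uau a uau a uau a uau a uau a uau a uau; joining the 21 pieces gives the next term.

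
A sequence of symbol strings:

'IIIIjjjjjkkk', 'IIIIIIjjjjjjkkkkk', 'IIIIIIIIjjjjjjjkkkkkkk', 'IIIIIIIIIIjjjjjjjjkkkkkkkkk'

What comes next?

IIIIIIIIIIIIjjjjjjjjjkkkkkkkkkkk

Term n consists of 2n I's, followed by n+3 j's, followed by 2n-1 k's, where the shown terms are n = 2, 3, 4, 5.
Setting n = 6 gives 12, 9, 11 characters in each block.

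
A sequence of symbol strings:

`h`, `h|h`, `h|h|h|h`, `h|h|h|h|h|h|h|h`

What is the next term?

h|h|h|h|h|h|h|h|h|h|h|h|h|h|h|h

Every step duplicates the string with '|' between the halves.
So the next term is two copies of h|h|h|h|h|h|h|h with '|' between the halves.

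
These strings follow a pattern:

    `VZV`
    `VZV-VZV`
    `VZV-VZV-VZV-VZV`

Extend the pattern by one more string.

Each string is two copies of the previous one joined by '-'.
One more doubling of VZV-VZV-VZV-VZV gives the answer.

VZV-VZV-VZV-VZV-VZV-VZV-VZV-VZV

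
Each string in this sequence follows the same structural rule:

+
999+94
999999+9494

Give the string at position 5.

999999999999+94949494

Each term wraps the previous one in 999 on the left and 94 on the right.
From 999999+9494, 2 further steps: 999999+9494 → 999999999+949494 → (answer).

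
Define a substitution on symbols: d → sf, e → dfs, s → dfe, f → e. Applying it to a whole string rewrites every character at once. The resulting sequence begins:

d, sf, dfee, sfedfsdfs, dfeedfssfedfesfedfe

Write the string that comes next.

sfedfsdfssfedfedfeedfssfedfsdfeedfssfedfs

Replace each of the 19 characters of dfeedfssfedfesfedfe in place — sf e dfs dfs sf e dfe dfe e dfs sf e dfs dfe e dfs sf e dfs — and concatenate.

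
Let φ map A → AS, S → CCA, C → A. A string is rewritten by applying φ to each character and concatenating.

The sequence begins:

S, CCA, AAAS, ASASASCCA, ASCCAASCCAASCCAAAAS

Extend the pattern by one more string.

ASCCAAAASASCCAAAASASCCAAAASASASASCCA

Applying the rule to each of the 19 symbols of ASCCAASCCAASCCAAAAS gives the pieces AS CCA A A AS AS CCA A A AS AS CCA A A AS AS AS AS CCA, which concatenate to the answer.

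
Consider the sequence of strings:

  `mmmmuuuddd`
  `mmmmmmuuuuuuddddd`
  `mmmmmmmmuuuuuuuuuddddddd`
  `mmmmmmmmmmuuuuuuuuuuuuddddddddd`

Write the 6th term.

Reading off run lengths: m runs 4, 6, 8, 10; u runs 3, 6, 9, 12; d runs 3, 5, 7, 9 — each is linear in n (n = 1, 2, …).
At n = 6 the blocks have lengths 14, 18, 13.

mmmmmmmmmmmmmmuuuuuuuuuuuuuuuuuuddddddddddddd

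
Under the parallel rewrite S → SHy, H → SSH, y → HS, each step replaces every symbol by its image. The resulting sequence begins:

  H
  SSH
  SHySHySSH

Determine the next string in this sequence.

Expanding SHySHySSH: S→SHy, H→SSH, y→HS, S→SHy, H→SSH, y→HS, S→SHy, S→SHy, H→SSH. Concatenated: SHy SSH HS SHy SSH HS SHy SHy SSH.

SHySSHHSSHySSHHSSHySHySSH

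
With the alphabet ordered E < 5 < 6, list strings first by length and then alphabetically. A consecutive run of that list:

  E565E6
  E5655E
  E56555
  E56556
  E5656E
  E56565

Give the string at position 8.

E566EE

Advancing 2 positions from E56565 through E56565 → E56566 reaches term 8.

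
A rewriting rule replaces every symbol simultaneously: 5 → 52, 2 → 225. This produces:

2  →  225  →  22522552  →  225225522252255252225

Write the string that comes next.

Rewriting the 21 symbols of 225225522252255252225 one by one yields 225 225 52 225 225 52 52 225 225 225 52 225 225 52 52 225 52 225 225 225 52; concatenated:

2252255222522552522252252255222522552522255222522522552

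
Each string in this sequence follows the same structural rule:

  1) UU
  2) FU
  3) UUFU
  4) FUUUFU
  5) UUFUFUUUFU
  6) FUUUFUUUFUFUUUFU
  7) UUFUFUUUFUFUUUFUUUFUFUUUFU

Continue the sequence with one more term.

Each term (from the third on) is the two preceding terms concatenated in order: term 3 = UU·FU = UUFU.
So term 8 is FUUUFUUUFUFUUUFU·UUFUFUUUFUFUUUFUUUFUFUUUFU.

FUUUFUUUFUFUUUFUUUFUFUUUFUFUUUFUUUFUFUUUFU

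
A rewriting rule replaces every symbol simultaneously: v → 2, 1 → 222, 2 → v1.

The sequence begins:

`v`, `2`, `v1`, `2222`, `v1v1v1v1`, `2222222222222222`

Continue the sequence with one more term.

Applying the rule to each of the 16 symbols of 2222222222222222 gives the pieces v1 v1 v1 v1 v1 v1 v1 v1 v1 v1 v1 v1 v1 v1 v1 v1, which concatenate to the answer.

v1v1v1v1v1v1v1v1v1v1v1v1v1v1v1v1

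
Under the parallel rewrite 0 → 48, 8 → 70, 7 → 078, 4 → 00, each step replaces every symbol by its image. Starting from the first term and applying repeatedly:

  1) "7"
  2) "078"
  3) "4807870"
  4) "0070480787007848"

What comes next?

484807848007048078700784848078700070

Applying the rule to each of the 16 symbols of 0070480787007848 gives the pieces 48 48 078 48 00 70 48 078 70 078 48 48 078 70 00 70, which concatenate to the answer.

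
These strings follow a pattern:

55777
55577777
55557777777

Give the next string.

55555777777777

Reading off run lengths: 5 runs 2, 3, 4; 7 runs 3, 5, 7 — each is linear in n, where the shown terms are n = 2, 3, 4.
Setting n = 5 gives 5, 9 characters in each block.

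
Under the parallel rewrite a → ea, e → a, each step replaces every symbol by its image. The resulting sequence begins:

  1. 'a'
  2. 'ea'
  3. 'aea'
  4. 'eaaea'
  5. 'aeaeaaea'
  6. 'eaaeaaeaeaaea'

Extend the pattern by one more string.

aeaeaaeaeaaeaaeaeaaea

φ(eaaeaaeaeaaea) expands symbol-by-symbol to a ea ea a ea ea a ea a ea ea a ea; joining the 13 pieces gives the next term.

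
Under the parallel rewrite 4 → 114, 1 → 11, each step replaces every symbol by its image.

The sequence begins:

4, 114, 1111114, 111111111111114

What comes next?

1111111111111111111111111111114

Replace each of the 15 characters of 111111111111114 in place — 11 11 11 11 11 11 11 11 11 11 11 11 11 11 114 — and concatenate.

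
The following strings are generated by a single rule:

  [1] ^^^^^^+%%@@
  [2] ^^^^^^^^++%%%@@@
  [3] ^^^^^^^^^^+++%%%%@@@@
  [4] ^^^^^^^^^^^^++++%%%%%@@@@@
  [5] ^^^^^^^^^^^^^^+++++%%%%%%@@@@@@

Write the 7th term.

^^^^^^^^^^^^^^^^^^+++++++%%%%%%%%@@@@@@@@

Term n consists of 2n+2 ^'s, followed by n-1 +'s, followed by n %'s, followed by n @'s, where the shown terms are n = 2, 3, 4, 5, 6.
For term 7, n = 8, so the run lengths are 18, 7, 8, 8.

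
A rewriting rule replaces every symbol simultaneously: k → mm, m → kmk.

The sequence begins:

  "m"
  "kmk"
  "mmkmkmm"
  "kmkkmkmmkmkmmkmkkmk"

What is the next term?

Rewriting the 19 symbols of kmkkmkmmkmkmmkmkkmk one by one yields mm kmk mm mm kmk mm kmk kmk mm kmk mm kmk kmk mm kmk mm mm kmk mm; concatenated:

mmkmkmmmmkmkmmkmkkmkmmkmkmmkmkkmkmmkmkmmmmkmkmm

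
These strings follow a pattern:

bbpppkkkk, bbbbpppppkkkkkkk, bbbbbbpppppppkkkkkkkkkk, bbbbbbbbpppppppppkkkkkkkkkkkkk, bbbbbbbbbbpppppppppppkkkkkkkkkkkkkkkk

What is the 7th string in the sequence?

Term n consists of 2n b's, followed by 2n+1 p's, followed by 3n+1 k's (n = 1, 2, …).
At n = 7 the blocks have lengths 14, 15, 22.

bbbbbbbbbbbbbbpppppppppppppppkkkkkkkkkkkkkkkkkkkkkk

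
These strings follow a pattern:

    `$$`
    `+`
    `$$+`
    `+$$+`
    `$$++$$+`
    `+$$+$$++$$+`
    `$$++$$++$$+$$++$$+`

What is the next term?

+$$+$$++$$+$$++$$++$$+$$++$$+

Each term (from the third on) is the two preceding terms concatenated in order: term 3 = $$·+ = $$+.
Continuing: +$$+$$++$$+ · $$++$$++$$+$$++$$+ gives term 8.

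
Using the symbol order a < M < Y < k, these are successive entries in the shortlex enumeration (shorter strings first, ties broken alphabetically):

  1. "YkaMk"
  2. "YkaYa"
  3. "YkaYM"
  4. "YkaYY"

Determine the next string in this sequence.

The successor of YkaYY increments the rightmost position that isn't already k and resets every position after it to a.

YkaYk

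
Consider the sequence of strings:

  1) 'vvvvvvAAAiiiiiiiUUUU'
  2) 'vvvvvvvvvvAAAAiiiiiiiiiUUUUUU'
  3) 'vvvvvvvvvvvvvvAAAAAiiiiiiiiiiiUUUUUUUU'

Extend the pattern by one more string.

vvvvvvvvvvvvvvvvvvAAAAAAiiiiiiiiiiiiiUUUUUUUUUU

The n-th term is 4n-2 v's then n+1 A's then 2n+3 i's then 2n U's, where the shown terms are n = 2, 3, 4.
For the next term, n = 5, so the run lengths are 18, 6, 13, 10.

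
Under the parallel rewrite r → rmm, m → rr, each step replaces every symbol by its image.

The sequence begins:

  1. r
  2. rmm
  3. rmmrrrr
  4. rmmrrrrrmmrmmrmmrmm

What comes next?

Rewriting the 19 symbols of rmmrrrrrmmrmmrmmrmm one by one yields rmm rr rr rmm rmm rmm rmm rmm rr rr rmm rr rr rmm rr rr rmm rr rr; concatenated:

rmmrrrrrmmrmmrmmrmmrmmrrrrrmmrrrrrmmrrrrrmmrrrr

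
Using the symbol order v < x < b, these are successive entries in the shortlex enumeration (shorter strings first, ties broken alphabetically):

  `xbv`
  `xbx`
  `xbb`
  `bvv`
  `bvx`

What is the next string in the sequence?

Treat bvx as a base-3 numeral over the given alphabet and add one, carrying through any trailing b's.

bvb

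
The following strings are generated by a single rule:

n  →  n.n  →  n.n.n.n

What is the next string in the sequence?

n.n.n.n.n.n.n.n

s(k+1) = s(k)·.·s(k) — each term doubles the last with '.' between the halves.
So the next term is two copies of n.n.n.n with '.' between the halves.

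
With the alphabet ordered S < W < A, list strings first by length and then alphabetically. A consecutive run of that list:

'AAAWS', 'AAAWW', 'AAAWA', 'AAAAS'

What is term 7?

SSSSSS

Continuing the enumeration 3 steps past AAAAS: AAAAS → AAAAW → AAAAA → (answer).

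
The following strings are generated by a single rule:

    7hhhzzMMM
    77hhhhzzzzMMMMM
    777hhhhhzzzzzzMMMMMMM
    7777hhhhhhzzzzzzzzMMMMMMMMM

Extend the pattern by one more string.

77777hhhhhhhzzzzzzzzzzMMMMMMMMMMM

The n-th term is n 7's then n+2 h's then 2n z's then 2n+1 M's (n = 1, 2, …).
For the next term, n = 5, so the run lengths are 5, 7, 10, 11.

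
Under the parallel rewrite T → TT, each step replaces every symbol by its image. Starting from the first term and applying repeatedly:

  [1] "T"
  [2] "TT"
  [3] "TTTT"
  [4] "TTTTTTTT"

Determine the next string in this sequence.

TTTTTTTTTTTTTTTT

Apply φ to TTTTTTTT symbol by symbol: T→TT, T→TT, T→TT, T→TT, T→TT, T→TT, T→TT, T→TT; joined: TT TT TT TT TT TT TT TT.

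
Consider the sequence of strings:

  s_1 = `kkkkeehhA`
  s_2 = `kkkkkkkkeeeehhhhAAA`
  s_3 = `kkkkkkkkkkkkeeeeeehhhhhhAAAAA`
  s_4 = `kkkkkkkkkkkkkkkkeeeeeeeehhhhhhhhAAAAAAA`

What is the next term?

kkkkkkkkkkkkkkkkkkkkeeeeeeeeeehhhhhhhhhhAAAAAAAAA

Term n consists of 4n k's, followed by 2n e's, followed by 2n h's, followed by 2n-1 A's (n = 1, 2, …).
At n = 5 the blocks have lengths 20, 10, 10, 9.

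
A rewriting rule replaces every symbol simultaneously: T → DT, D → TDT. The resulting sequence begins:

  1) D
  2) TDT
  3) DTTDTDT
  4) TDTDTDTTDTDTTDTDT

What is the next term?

Applying the rule to each of the 17 symbols of TDTDTDTTDTDTTDTDT gives the pieces DT TDT DT TDT DT TDT DT DT TDT DT TDT DT DT TDT DT TDT DT, which concatenate to the answer.

DTTDTDTTDTDTTDTDTDTTDTDTTDTDTDTTDTDTTDTDT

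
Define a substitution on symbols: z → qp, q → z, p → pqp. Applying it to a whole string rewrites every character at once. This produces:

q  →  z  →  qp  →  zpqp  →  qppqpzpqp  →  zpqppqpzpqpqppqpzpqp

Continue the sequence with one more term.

Rewriting the 20 symbols of zpqppqpzpqpqppqpzpqp one by one yields qp pqp z pqp pqp z pqp qp pqp z pqp z pqp pqp z pqp qp pqp z pqp; concatenated:

qppqpzpqppqpzpqpqppqpzpqpzpqppqpzpqpqppqpzpqp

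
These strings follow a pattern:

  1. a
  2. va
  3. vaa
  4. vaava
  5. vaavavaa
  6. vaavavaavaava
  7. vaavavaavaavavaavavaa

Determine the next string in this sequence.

vaavavaavaavavaavavaavaavavaavaava

Each term (from the third on) is the previous term followed by the one before it: term 3 = va·a = vaa.
So term 8 is vaavavaavaavavaavavaa·vaavavaavaava.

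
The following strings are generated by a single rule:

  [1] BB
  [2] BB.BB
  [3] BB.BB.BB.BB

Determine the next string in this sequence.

BB.BB.BB.BB.BB.BB.BB.BB

Every step duplicates the string with '.' between the halves.
So the next term is two copies of BB.BB.BB.BB with '.' between the halves.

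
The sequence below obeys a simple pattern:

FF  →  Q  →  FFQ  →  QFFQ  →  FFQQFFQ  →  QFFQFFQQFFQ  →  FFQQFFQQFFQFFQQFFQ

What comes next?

QFFQFFQQFFQFFQQFFQQFFQFFQQFFQ

Each term (from the third on) is the two preceding terms concatenated in order: term 3 = FF·Q = FFQ.
Continuing: QFFQFFQQFFQ · FFQQFFQQFFQFFQQFFQ gives term 8.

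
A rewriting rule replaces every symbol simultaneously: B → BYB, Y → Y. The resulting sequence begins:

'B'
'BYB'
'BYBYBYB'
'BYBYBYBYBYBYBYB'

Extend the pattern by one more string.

Replace each of the 15 characters of BYBYBYBYBYBYBYB in place — BYB Y BYB Y BYB Y BYB Y BYB Y BYB Y BYB Y BYB — and concatenate.

BYBYBYBYBYBYBYBYBYBYBYBYBYBYBYB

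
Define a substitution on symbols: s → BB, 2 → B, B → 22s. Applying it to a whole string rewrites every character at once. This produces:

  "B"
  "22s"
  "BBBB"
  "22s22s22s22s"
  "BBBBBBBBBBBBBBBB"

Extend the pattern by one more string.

φ(BBBBBBBBBBBBBBBB) expands symbol-by-symbol to 22s 22s 22s 22s 22s 22s 22s 22s 22s 22s 22s 22s 22s 22s 22s 22s; joining the 16 pieces gives the next term.

22s22s22s22s22s22s22s22s22s22s22s22s22s22s22s22s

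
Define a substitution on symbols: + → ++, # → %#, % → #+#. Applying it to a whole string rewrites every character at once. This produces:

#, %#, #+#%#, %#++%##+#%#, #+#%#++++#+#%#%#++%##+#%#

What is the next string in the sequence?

%#++%##+#%#++++++++%#++%##+#%##+#%#++++#+#%#%#++%##+#%#

Applying the rule to each of the 25 symbols of #+#%#++++#+#%#%#++%##+#%# gives the pieces %# ++ %# #+# %# ++ ++ ++ ++ %# ++ %# #+# %# #+# %# ++ ++ #+# %# %# ++ %# #+# %#, which concatenate to the answer.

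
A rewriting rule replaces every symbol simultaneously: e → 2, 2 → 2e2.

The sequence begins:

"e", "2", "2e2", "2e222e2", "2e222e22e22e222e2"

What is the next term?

Rewriting the 17 symbols of 2e222e22e22e222e2 one by one yields 2e2 2 2e2 2e2 2e2 2 2e2 2e2 2 2e2 2e2 2 2e2 2e2 2e2 2 2e2; concatenated:

2e222e22e22e222e22e222e22e222e22e22e222e2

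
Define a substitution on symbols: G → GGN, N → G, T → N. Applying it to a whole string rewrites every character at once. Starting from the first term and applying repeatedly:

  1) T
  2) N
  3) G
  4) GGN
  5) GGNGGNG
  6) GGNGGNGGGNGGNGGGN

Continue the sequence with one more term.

GGNGGNGGGNGGNGGGNGGNGGNGGGNGGNGGGNGGNGGNG

φ(GGNGGNGGGNGGNGGGN) expands symbol-by-symbol to GGN GGN G GGN GGN G GGN GGN GGN G GGN GGN G GGN GGN GGN G; joining the 17 pieces gives the next term.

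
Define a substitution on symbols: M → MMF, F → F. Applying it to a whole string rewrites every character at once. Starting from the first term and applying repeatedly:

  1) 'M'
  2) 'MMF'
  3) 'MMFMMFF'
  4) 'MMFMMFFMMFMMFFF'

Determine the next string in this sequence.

MMFMMFFMMFMMFFFMMFMMFFMMFMMFFFF

Applying the rule to each of the 15 symbols of MMFMMFFMMFMMFFF gives the pieces MMF MMF F MMF MMF F F MMF MMF F MMF MMF F F F, which concatenate to the answer.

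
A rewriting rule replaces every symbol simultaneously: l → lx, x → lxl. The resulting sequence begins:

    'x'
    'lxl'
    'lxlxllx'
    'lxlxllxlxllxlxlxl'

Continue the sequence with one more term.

Applying the rule to each of the 17 symbols of lxlxllxlxllxlxlxl gives the pieces lx lxl lx lxl lx lx lxl lx lxl lx lx lxl lx lxl lx lxl lx, which concatenate to the answer.

lxlxllxlxllxlxlxllxlxllxlxlxllxlxllxlxllx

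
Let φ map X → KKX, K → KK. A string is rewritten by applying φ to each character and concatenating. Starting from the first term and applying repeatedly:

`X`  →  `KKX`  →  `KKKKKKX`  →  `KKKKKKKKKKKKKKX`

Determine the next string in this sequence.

KKKKKKKKKKKKKKKKKKKKKKKKKKKKKKX

Applying the rule to each of the 15 symbols of KKKKKKKKKKKKKKX gives the pieces KK KK KK KK KK KK KK KK KK KK KK KK KK KK KKX, which concatenate to the answer.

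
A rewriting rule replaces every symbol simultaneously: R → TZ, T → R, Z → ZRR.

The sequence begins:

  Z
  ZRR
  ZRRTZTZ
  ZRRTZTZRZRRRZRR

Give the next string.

ZRRTZTZRZRRRZRRTZZRRTZTZTZZRRTZTZ

Applying the rule to each of the 15 symbols of ZRRTZTZRZRRRZRR gives the pieces ZRR TZ TZ R ZRR R ZRR TZ ZRR TZ TZ TZ ZRR TZ TZ, which concatenate to the answer.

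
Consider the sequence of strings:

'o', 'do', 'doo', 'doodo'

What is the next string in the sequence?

This is a Fibonacci-style word recurrence s(k) = s(k−1)·s(k−2): e.g. do·o = doo.
The next term joins doodo and doo.

doododoo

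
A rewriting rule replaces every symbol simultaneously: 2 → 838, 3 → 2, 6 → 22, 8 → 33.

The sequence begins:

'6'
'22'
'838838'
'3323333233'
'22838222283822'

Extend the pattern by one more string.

Replace each of the 14 characters of 22838222283822 in place — 838 838 33 2 33 838 838 838 838 33 2 33 838 838 — and concatenate.

8388383323383883883883833233838838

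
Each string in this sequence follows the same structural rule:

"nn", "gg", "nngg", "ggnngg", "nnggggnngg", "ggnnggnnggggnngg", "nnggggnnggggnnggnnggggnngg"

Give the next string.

ggnnggnnggggnnggnnggggnnggggnnggnnggggnngg

Each term (from the third on) is the two preceding terms concatenated in order: term 3 = nn·gg = nngg.
Continuing: ggnnggnnggggnngg · nnggggnnggggnnggnnggggnngg gives term 8.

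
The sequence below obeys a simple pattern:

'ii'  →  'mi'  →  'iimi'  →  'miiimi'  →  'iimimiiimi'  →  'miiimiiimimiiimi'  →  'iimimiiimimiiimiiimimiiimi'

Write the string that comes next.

miiimiiimimiiimiiimimiiimimiiimiiimimiiimi

Each term (from the third on) is the two preceding terms concatenated in order: term 3 = ii·mi = iimi.
The next term joins miiimiiimimiiimi and iimimiiimimiiimiiimimiiimi.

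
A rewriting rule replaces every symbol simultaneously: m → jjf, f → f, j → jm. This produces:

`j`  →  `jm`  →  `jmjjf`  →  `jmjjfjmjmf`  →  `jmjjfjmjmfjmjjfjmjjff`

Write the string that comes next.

Rewriting the 21 symbols of jmjjfjmjmfjmjjfjmjjff one by one yields jm jjf jm jm f jm jjf jm jjf f jm jjf jm jm f jm jjf jm jm f f; concatenated:

jmjjfjmjmfjmjjfjmjjffjmjjfjmjmfjmjjfjmjmff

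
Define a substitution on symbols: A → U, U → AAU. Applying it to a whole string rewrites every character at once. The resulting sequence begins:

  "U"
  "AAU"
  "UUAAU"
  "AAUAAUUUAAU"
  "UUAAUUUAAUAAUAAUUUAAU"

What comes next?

AAUAAUUUAAUAAUAAUUUAAUUUAAUUUAAUAAUAAUUUAAU

Applying the rule to each of the 21 symbols of UUAAUUUAAUAAUAAUUUAAU gives the pieces AAU AAU U U AAU AAU AAU U U AAU U U AAU U U AAU AAU AAU U U AAU, which concatenate to the answer.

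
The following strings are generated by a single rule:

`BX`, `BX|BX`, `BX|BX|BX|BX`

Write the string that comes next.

Each string is two copies of the previous one joined by '|'.
So the next term is two copies of BX|BX|BX|BX with '|' between the halves.

BX|BX|BX|BX|BX|BX|BX|BX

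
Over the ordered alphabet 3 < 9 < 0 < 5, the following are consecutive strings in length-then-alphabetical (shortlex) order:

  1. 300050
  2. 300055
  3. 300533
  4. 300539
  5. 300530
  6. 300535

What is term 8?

300599

Stepping forward 2 times from 300535: 300535 → 300593, then the target.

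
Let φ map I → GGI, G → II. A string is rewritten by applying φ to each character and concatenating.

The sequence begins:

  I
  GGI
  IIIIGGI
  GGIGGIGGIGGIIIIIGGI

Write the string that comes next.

IIIIGGIIIIIGGIIIIIGGIIIIIGGIGGIGGIGGIGGIIIIIGGI

Applying the rule to each of the 19 symbols of GGIGGIGGIGGIIIIIGGI gives the pieces II II GGI II II GGI II II GGI II II GGI GGI GGI GGI GGI II II GGI, which concatenate to the answer.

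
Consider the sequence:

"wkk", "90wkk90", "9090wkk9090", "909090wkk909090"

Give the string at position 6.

9090909090wkk9090909090

s(k+1) = 90·s(k)·90, so each term gains 90 as a prefix and 90 as a suffix.
From 909090wkk909090, 2 further steps: 909090wkk909090 → 90909090wkk90909090 → (answer).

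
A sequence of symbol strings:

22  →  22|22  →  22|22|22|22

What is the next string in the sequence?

22|22|22|22|22|22|22|22

Each string is two copies of the previous one joined by '|'.
So the next term is two copies of 22|22|22|22 with '|' between the halves.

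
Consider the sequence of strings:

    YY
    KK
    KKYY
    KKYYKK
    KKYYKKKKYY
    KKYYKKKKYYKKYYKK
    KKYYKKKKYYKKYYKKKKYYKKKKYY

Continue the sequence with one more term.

KKYYKKKKYYKKYYKKKKYYKKKKYYKKYYKKKKYYKKYYKK

From term 3 onward, concatenate the last term with the second-to-last: KK·YY = KKYY, KKYY·KK = KKYYKK, …
Continuing: KKYYKKKKYYKKYYKKKKYYKKKKYY · KKYYKKKKYYKKYYKK gives term 8.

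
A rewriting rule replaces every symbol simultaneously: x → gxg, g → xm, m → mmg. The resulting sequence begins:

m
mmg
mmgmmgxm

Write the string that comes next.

Expanding mmgmmgxm: m→mmg, m→mmg, g→xm, m→mmg, m→mmg, g→xm, x→gxg, m→mmg. Concatenated: mmg mmg xm mmg mmg xm gxg mmg.

mmgmmgxmmmgmmgxmgxgmmg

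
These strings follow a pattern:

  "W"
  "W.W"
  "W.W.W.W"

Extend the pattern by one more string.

Each string is two copies of the previous one joined by '.'.
So the next term is two copies of W.W.W.W with '.' between the halves.

W.W.W.W.W.W.W.W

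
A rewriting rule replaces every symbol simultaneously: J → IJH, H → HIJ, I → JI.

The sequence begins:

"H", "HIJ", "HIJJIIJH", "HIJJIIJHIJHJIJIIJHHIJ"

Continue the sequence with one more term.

HIJJIIJHIJHJIJIIJHHIJJIIJHHIJIJHJIIJHJIJIIJHHIJHIJJIIJH

φ(HIJJIIJHIJHJIJIIJHHIJ) expands symbol-by-symbol to HIJ JI IJH IJH JI JI IJH HIJ JI IJH HIJ IJH JI IJH JI JI IJH HIJ HIJ JI IJH; joining the 21 pieces gives the next term.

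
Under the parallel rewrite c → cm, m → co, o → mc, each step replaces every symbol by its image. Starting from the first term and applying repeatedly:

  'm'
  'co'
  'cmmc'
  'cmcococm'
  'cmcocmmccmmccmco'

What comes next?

cmcocmmccmcococmcmcococmcmcocmmc

φ(cmcocmmccmmccmco) expands symbol-by-symbol to cm co cm mc cm co co cm cm co co cm cm co cm mc; joining the 16 pieces gives the next term.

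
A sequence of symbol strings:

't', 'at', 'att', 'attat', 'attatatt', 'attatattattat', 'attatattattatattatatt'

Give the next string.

attatattattatattatattattatattattat

Each term (from the third on) is the previous term followed by the one before it: term 3 = at·t = att.
So term 8 is attatattattatattatatt·attatattattat.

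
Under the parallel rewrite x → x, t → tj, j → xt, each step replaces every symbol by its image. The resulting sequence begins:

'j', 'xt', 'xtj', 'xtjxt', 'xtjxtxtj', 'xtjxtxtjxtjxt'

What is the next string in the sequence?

Replace each of the 13 characters of xtjxtxtjxtjxt in place — x tj xt x tj x tj xt x tj xt x tj — and concatenate.

xtjxtxtjxtjxtxtjxtxtj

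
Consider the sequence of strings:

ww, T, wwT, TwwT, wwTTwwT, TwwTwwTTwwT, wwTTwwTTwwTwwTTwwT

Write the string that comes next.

From term 3 onward, concatenate the second-to-last term with the last: ww·T = wwT, T·wwT = TwwT, …
So term 8 is TwwTwwTTwwT·wwTTwwTTwwTwwTTwwT.

TwwTwwTTwwTwwTTwwTTwwTwwTTwwT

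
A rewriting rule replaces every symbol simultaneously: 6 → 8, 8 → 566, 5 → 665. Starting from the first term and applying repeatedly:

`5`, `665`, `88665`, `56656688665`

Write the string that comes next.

665886658856656688665

Rewriting each symbol of 56656688665: 5→665, 6→8, 6→8, 5→665, 6→8, 6→8, 8→566, 8→566, 6→8, 6→8, 5→665, which concatenates to 665 8 8 665 8 8 566 566 8 8 665.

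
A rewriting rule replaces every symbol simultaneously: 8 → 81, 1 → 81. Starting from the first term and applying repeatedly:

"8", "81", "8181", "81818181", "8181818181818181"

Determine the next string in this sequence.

81818181818181818181818181818181

Applying the rule to each of the 16 symbols of 8181818181818181 gives the pieces 81 81 81 81 81 81 81 81 81 81 81 81 81 81 81 81, which concatenate to the answer.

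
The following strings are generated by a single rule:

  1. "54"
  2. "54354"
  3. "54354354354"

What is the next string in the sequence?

Every step duplicates the string with '3' between the halves.
One more doubling of 54354354354 gives the answer.

54354354354354354354354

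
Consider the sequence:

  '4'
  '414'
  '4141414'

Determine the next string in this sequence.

Each string is two copies of the previous one joined by '1'.
Doubling 4141414 with '1' between the halves:

414141414141414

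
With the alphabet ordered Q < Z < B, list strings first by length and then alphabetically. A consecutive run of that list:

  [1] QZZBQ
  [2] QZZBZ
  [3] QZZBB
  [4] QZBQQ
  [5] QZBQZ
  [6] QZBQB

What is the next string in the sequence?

QZBZQ

Find the rightmost character of QZBQB below B, bump it to the next letter, and reset everything to its right to Q.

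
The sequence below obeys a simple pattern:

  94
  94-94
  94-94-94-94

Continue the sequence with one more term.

Each string is two copies of the previous one joined by '-'.
Doubling 94-94-94-94 with '-' between the halves:

94-94-94-94-94-94-94-94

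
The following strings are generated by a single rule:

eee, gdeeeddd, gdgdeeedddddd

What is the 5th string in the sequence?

gdgdgdgdeeedddddddddddd

Every step adds gd to the front and ddd to the end of the previous string.
From gdgdeeedddddd, 2 further steps: gdgdeeedddddd → gdgdgdeeeddddddddd → (answer).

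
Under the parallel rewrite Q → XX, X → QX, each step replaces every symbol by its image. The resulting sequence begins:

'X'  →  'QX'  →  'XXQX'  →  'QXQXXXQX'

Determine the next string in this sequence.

XXQXXXQXQXQXXXQX

Apply φ to QXQXXXQX symbol by symbol: Q→XX, X→QX, Q→XX, X→QX, X→QX, X→QX, Q→XX, X→QX; joined: XX QX XX QX QX QX XX QX.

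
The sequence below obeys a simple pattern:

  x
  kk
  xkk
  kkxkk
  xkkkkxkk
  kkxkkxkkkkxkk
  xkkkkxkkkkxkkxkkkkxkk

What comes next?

kkxkkxkkkkxkkxkkkkxkkkkxkkxkkkkxkk

Each term (from the third on) is the two preceding terms concatenated in order: term 3 = x·kk = xkk.
Continuing: kkxkkxkkkkxkk · xkkkkxkkkkxkkxkkkkxkk gives term 8.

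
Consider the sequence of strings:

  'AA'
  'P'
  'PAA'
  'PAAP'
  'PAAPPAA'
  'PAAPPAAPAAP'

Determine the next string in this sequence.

This is a Fibonacci-style word recurrence s(k) = s(k−1)·s(k−2): e.g. P·AA = PAA.
So term 7 is PAAPPAAPAAP·PAAPPAA.

PAAPPAAPAAPPAAPPAA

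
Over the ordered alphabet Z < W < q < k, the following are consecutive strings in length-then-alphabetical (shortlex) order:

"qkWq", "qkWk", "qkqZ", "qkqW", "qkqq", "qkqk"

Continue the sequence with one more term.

Treat qkqk as a base-4 numeral over the given alphabet and add one, carrying through any trailing k's.

qkkZ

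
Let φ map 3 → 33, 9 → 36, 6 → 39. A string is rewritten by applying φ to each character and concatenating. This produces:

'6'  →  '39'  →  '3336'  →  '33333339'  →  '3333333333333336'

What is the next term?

33333333333333333333333333333339

φ(3333333333333336) expands symbol-by-symbol to 33 33 33 33 33 33 33 33 33 33 33 33 33 33 33 39; joining the 16 pieces gives the next term.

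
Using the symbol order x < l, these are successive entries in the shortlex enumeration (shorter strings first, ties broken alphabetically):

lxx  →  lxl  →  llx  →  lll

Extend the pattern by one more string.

xxxx

lll is the last string of length 3, so the next is the first of length 4: x repeated 4 times.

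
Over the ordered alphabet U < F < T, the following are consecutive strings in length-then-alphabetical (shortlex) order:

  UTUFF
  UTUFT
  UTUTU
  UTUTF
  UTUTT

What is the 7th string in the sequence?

Advancing 2 positions from UTUTT through UTUTT → UTFUU reaches term 7.

UTFUF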